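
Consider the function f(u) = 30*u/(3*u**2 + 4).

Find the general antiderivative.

The substitution w = u**2 + 4/3 works: f is exactly (dF/dw)*(dw/du) for that inner function.
Check: d/du[5*log(u**2 + 4/3)] = 30*u/(3*u**2 + 4) = f(u).

F(u) = 5*log(u**2 + 4/3) + C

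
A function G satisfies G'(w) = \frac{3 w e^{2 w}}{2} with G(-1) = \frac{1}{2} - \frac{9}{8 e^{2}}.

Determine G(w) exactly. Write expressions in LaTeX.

G(w) = \frac{3 \left(2 w - 1\right) e^{2 w} + 4}{8}

G'(w) has the shape u'v + uv' for u = \frac{3 w}{4} - \frac{3}{8} and v = e^{2 w} — it is the derivative of the product u*v.
A general antiderivative is \frac{\left(6 w - 3\right) e^{2 w}}{8} + C.
The condition gives C = \frac{1}{2} - \frac{9}{8 e^{2}} - (- \frac{9}{8 e^{2}}) = \frac{1}{2}.
So G(w) = \frac{3 \left(2 w - 1\right) e^{2 w} + 4}{8}.
Check: d/dw[\frac{3 \left(2 w - 1\right) e^{2 w} + 4}{8}] = \frac{3 w e^{2 w}}{2} = G'(w).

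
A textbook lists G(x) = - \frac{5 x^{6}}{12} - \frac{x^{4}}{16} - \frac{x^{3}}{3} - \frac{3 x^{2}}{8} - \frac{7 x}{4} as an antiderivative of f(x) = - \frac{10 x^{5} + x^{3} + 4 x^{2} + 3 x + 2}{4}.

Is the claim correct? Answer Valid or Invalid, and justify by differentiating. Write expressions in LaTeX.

d/dx[G] = - \frac{5 x^{5}}{2} - \frac{x^{3}}{4} - x^{2} - \frac{3 x}{4} - \frac{7}{4}
d/dx[G] - f(x) = - \frac{5}{4} != 0.

Invalid: d/dx[G] - f = - \frac{5}{4}, which is not 0.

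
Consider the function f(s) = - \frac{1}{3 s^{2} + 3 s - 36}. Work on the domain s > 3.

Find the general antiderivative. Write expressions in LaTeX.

F(s) = - \frac{\log{\left(s - 3 \right)}}{21} + \frac{\log{\left(s + 4 \right)}}{21} + C

Factor the denominator (3 \left(s - 3\right) \left(s + 4\right)) and decompose: f = \frac{1}{21 \left(s + 4\right)} - \frac{1}{21 \left(s - 3\right)}; each piece integrates to a log, atan, or power term.
Check: d/ds[- \frac{\log{\left(s - 3 \right)}}{21} + \frac{\log{\left(s + 4 \right)}}{21}] = - \frac{1}{3 s^{2} + 3 s - 36} = f(s).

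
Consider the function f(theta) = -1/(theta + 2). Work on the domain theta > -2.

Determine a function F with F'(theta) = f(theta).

Since d/dtheta undoes antidifferentiation here, F'(theta) = f(theta) is required of F(theta).
Check: d/dtheta[-log(theta + 2)] = -1/(theta + 2) = f(theta).

An antiderivative is F(theta) = -log(theta + 2).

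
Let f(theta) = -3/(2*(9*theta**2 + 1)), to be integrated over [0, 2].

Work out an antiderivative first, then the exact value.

Antiderivative: F(theta) = -atan(3*theta)/2; value = -atan(6)/2

Differentiate the proposed F(theta) back; it has to land on f(theta) exactly.
F(theta) = -atan(3*theta)/2 is an antiderivative of f.
Check: d/dtheta[-atan(3*theta)/2] = -3/(18*theta**2 + 2), which equals f(theta).
F(2) = -atan(6)/2; F(0) = 0.
Integral = F(2) - F(0) = -atan(6)/2.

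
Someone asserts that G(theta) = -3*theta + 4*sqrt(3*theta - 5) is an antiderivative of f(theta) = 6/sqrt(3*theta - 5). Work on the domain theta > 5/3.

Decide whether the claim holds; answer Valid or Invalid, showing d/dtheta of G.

Invalid: d/dtheta[G] - f = -3, which is not 0.

d/dtheta[G] = (6 - 3*sqrt(3*theta - 5))/sqrt(3*theta - 5)
d/dtheta[G] - f(theta) = -3 != 0.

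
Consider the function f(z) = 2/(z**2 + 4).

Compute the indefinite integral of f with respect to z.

Differentiate the proposed F(z) back; it has to land on f(z) exactly.
Check: d/dz[atan(z/2)] = 2/(z**2 + 4) = f(z).

F(z) = atan(z/2) + C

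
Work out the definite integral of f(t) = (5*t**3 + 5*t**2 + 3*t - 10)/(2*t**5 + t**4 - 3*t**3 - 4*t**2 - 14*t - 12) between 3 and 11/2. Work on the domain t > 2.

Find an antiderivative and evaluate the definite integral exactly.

Antiderivative: F(t) = (136*log(t - 2) + 442*log(t + 1) - 414*log(t + 3/2) - 82*log(t**2 + 2) + 157*sqrt(2)*atan(sqrt(2)*t/2))/306; value = -23*log(7)/17 - 13*log(4)/9 - 41*log(129/4)/153 - 157*sqrt(2)*atan(3*sqrt(2)/2)/306 + 4*log(7/2)/9 + 41*log(11)/153 + 157*sqrt(2)*atan(11*sqrt(2)/4)/306 + 23*log(9/2)/17 + 13*log(13/2)/9

Factor the denominator ((t - 2)*(t + 1)*(2*t + 3)*(t**2 + 2)) and decompose: f = -(82*t - 157)/(153*(t**2 + 2)) - 46/(17*(2*t + 3)) + 13/(9*(t + 1)) + 4/(9*(t - 2)); each piece integrates to a log, atan, or power term.
F(t) = (136*log(t - 2) + 442*log(t + 1) - 414*log(t + 3/2) - 82*log(t**2 + 2) + 157*sqrt(2)*atan(sqrt(2)*t/2))/306 is an antiderivative of f.
Check: d/dt[(136*log(t - 2) + 442*log(t + 1) - 414*log(t + 3/2) - 82*log(t**2 + 2) + 157*sqrt(2)*atan(sqrt(2)*t/2))/306] = (5*t**3 + 5*t**2 + 3*t - 10)/(2*t**5 + t**4 - 3*t**3 - 4*t**2 - 14*t - 12) = f(t).
F(11/2) = -23*log(7)/17 - 41*log(129/4)/153 + 4*log(7/2)/9 + 157*sqrt(2)*atan(11*sqrt(2)/4)/306 + 13*log(13/2)/9; F(3) = -23*log(9/2)/17 - 41*log(11)/153 + 157*sqrt(2)*atan(3*sqrt(2)/2)/306 + 13*log(4)/9.
Integral = F(11/2) - F(3) = -23*log(7)/17 - 13*log(4)/9 - 41*log(129/4)/153 - 157*sqrt(2)*atan(3*sqrt(2)/2)/306 + 4*log(7/2)/9 + 41*log(11)/153 + 157*sqrt(2)*atan(11*sqrt(2)/4)/306 + 23*log(9/2)/17 + 13*log(13/2)/9.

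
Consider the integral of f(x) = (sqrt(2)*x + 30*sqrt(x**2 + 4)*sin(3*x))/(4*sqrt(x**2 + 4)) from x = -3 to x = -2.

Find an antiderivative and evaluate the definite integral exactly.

Antiderivative: F(x) = sqrt(2)*(sqrt(x**2 + 4) - 5*sqrt(2)*cos(3*x))/4; value = -5*cos(6)/2 + 5*cos(9)/2 - sqrt(26)/4 + 1

A first test for any F(x): its x-derivative must equal f(x) identically.
F(x) = sqrt(2)*(sqrt(x**2 + 4) - 5*sqrt(2)*cos(3*x))/4 is an antiderivative of f.
Check: d/dx[sqrt(2)*(sqrt(x**2 + 4) - 5*sqrt(2)*cos(3*x))/4] = (sqrt(2)*x + 30*sqrt(x**2 + 4)*sin(3*x))/(4*sqrt(x**2 + 4)) = f(x).
F(-2) = 1 - 5*cos(6)/2; F(-3) = sqrt(26)/4 - 5*cos(9)/2.
Integral = F(-2) - F(-3) = -5*cos(6)/2 + 5*cos(9)/2 - sqrt(26)/4 + 1.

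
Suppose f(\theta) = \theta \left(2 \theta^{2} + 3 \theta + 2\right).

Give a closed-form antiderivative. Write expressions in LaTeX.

An antiderivative is F(\theta) = \frac{\theta^{4} + 2 \theta^{3} + 2 \theta^{2} - 1}{2}.

Since d/d\theta undoes antidifferentiation here, F'(\theta) = f(\theta) is required of F(\theta).
Check: d/d\theta[\frac{\theta^{4} + 2 \theta^{3} + 2 \theta^{2} - 1}{2}] = 2 \theta^{3} + 3 \theta^{2} + 2 \theta, which equals f(\theta).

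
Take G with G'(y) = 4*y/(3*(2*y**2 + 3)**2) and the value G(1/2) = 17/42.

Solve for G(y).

G(y) = (6*y**2 + 7)/(6*(2*y**2 + 3))

G'(y) matches the chain-rule pattern g'(h)*h' with inner function h(y) = 4*y**2 + 6; substituting u = h(y) collapses the integral.
A general antiderivative is -2/(3*(4*y**2 + 6)) + C.
The condition gives C = 17/42 - (-2/21) = 1/2.
So G(y) = (6*y**2 + 7)/(6*(2*y**2 + 3)).
Check: d/dy[(6*y**2 + 7)/(6*(2*y**2 + 3))] = 4*y/(12*y**4 + 36*y**2 + 27), which equals G'(y).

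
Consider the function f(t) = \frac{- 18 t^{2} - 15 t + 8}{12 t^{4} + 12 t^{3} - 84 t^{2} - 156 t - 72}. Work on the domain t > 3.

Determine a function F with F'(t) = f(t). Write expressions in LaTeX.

An antiderivative is F(t) = - \frac{199 \log{\left(t - 3 \right)}}{960} - \frac{23 \log{\left(t + 1 \right)}}{64} + \frac{17 \log{\left(t + 2 \right)}}{30} + \frac{5}{48 t + 48}.

The denominator factors as 12 \left(t - 3\right) \left(t + 1\right)^{2} \left(t + 2\right); partial fractions split f into directly integrable pieces: \frac{17}{30 \left(t + 2\right)} - \frac{23}{64 \left(t + 1\right)} - \frac{5}{48 \left(t + 1\right)^{2}} - \frac{199}{960 \left(t - 3\right)}.
Check: d/dt[- \frac{199 \log{\left(t - 3 \right)}}{960} - \frac{23 \log{\left(t + 1 \right)}}{64} + \frac{17 \log{\left(t + 2 \right)}}{30} + \frac{5}{48 t + 48}] = \frac{- 18 t^{2} - 15 t + 8}{12 t^{4} + 12 t^{3} - 84 t^{2} - 156 t - 72} = f(t).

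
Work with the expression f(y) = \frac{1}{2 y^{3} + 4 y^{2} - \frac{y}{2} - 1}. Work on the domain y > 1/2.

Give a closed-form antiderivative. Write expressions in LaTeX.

An antiderivative is F(y) = \frac{\log{\left(y - \frac{1}{2} \right)}}{5} - \frac{\log{\left(y + \frac{1}{2} \right)}}{3} + \frac{2 \log{\left(y + 2 \right)}}{15}.

The denominator factors as \left(y + 2\right) \left(2 y - 1\right) \left(2 y + 1\right); partial fractions split f into directly integrable pieces: - \frac{2}{3 \left(2 y + 1\right)} + \frac{2}{5 \left(2 y - 1\right)} + \frac{2}{15 \left(y + 2\right)}.
Check: d/dy[\frac{\log{\left(y - \frac{1}{2} \right)}}{5} - \frac{\log{\left(y + \frac{1}{2} \right)}}{3} + \frac{2 \log{\left(y + 2 \right)}}{15}] = \frac{2}{4 y^{3} + 8 y^{2} - y - 2}, which equals f(y).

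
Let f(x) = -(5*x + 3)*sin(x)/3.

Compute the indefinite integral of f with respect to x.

A first test for any F(x): its x-derivative must equal f(x) identically.
Check: d/dx[5*x*cos(x)/3 - 5*sin(x)/3 + cos(x)] = -5*x*sin(x)/3 - sin(x), which equals f(x).

F(x) = 5*x*cos(x)/3 - 5*sin(x)/3 + cos(x) + C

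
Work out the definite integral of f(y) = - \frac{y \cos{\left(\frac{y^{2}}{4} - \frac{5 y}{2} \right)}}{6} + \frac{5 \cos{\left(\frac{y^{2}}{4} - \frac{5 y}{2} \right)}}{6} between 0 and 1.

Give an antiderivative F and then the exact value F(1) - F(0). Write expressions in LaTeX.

The substitution u = \frac{y^{2}}{4} - \frac{5 y}{2} works: f is exactly (dF/du)*(du/dy) for that inner function.
F(y) = - \frac{\sin{\left(\frac{y^{2}}{4} - \frac{5 y}{2} \right)}}{3} is an antiderivative of f.
Check: d/dy[- \frac{\sin{\left(\frac{y^{2}}{4} - \frac{5 y}{2} \right)}}{3}] = - \frac{y \cos{\left(\frac{y^{2}}{4} - \frac{5 y}{2} \right)}}{6} + \frac{5 \cos{\left(\frac{y^{2}}{4} - \frac{5 y}{2} \right)}}{6} = f(y).
F(1) = \frac{\sin{\left(\frac{9}{4} \right)}}{3}; F(0) = 0.
Integral = F(1) - F(0) = \frac{\sin{\left(\frac{9}{4} \right)}}{3}.

Antiderivative: F(y) = - \frac{\sin{\left(\frac{y^{2}}{4} - \frac{5 y}{2} \right)}}{3}; value = \frac{\sin{\left(\frac{9}{4} \right)}}{3}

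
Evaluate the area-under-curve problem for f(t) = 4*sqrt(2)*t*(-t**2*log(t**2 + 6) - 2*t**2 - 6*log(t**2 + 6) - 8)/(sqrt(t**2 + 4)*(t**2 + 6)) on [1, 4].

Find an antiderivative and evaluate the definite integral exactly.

Antiderivative: F(t) = -4*sqrt(2)*sqrt(t**2 + 4)*log(t**2 + 6); value = -8*sqrt(10)*log(22) + 4*sqrt(10)*log(7)

f has the shape u'v + uv' for u = -8*sqrt(t**2/2 + 2) and v = log(t**2 + 6) — it is the derivative of the product u*v.
F(t) = -4*sqrt(2)*sqrt(t**2 + 4)*log(t**2 + 6) is an antiderivative of f.
Check: d/dt[-4*sqrt(2)*sqrt(t**2 + 4)*log(t**2 + 6)] = (-4*sqrt(2)*t**3*log(t**2 + 6) - 8*sqrt(2)*t**3 - 24*sqrt(2)*t*log(t**2 + 6) - 32*sqrt(2)*t)/(t**2*sqrt(t**2 + 4) + 6*sqrt(t**2 + 4)), which equals f(t).
F(4) = -8*sqrt(10)*log(22); F(1) = -4*sqrt(10)*log(7).
Integral = F(4) - F(1) = -8*sqrt(10)*log(22) + 4*sqrt(10)*log(7).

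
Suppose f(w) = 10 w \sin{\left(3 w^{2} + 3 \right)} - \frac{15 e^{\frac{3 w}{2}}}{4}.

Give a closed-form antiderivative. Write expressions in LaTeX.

The integrand splits into summands that can be handled one at a time.
Check: d/dw[- \frac{5 \left(3 e^{\frac{3 w}{2}} + 2 \cos{\left(3 w^{2} + 3 \right)}\right)}{6}] = 10 w \sin{\left(3 w^{2} + 3 \right)} - \frac{15 e^{\frac{3 w}{2}}}{4} = f(w).

An antiderivative is F(w) = - \frac{5 \left(3 e^{\frac{3 w}{2}} + 2 \cos{\left(3 w^{2} + 3 \right)}\right)}{6}.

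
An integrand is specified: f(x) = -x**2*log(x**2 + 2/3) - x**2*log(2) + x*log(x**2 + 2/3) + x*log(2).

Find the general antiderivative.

F(x) = -x**3*log(x**2 + 2/3)/3 - x**3*log(2)/3 + 2*x**3/9 + x**2*log(x**2 + 2/3)/2 - x**2/2 + x**2*log(2)/2 - 4*x/9 + log(x**2 + 2/3)/3 + 4*sqrt(6)*atan(sqrt(6)*x/2)/27 + C

Integrate term by term and add the pieces.
Check: d/dx[-x**3*log(x**2 + 2/3)/3 - x**3*log(2)/3 + 2*x**3/9 + x**2*log(x**2 + 2/3)/2 - x**2/2 + x**2*log(2)/2 - 4*x/9 + log(x**2 + 2/3)/3 + 4*sqrt(6)*atan(sqrt(6)*x/2)/27] = -x**2*log(x**2 + 2/3) - x**2*log(2) + x*log(x**2 + 2/3) + x*log(2) = f(x).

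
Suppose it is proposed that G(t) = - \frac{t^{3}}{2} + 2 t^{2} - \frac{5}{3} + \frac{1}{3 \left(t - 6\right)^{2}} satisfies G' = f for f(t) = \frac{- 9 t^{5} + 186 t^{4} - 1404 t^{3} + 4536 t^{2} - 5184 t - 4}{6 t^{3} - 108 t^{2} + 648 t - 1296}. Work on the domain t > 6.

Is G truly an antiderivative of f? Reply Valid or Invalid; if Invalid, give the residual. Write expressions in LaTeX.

Valid. The derivative of G reproduces f.

d/dt[G] = \frac{- 9 t^{5} + 186 t^{4} - 1404 t^{3} + 4536 t^{2} - 5184 t - 4}{6 t^{3} - 108 t^{2} + 648 t - 1296}
This equals f(t) exactly, so the claim holds.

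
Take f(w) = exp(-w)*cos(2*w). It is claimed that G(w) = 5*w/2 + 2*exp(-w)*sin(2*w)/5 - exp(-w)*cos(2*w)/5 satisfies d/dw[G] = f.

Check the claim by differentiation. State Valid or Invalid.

d/dw[G] = (5*exp(w) + 2*cos(2*w))*exp(-w)/2
d/dw[G] - f(w) = 5/2 != 0.

Invalid: d/dw[G] - f = 5/2, which is not 0.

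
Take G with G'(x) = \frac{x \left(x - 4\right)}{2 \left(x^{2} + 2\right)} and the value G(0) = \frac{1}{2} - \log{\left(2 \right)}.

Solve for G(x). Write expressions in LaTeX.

G(x) = \frac{x}{2} - \log{\left(x^{2} + 2 \right)} - \frac{\sqrt{2} \operatorname{atan}{\left(\frac{\sqrt{2} x}{2} \right)}}{2} + \frac{1}{2}

Whatever form G(x) takes, its d/dx must return the stated G'(x).
A general antiderivative is \frac{x}{2} - \log{\left(x^{2} + 2 \right)} - \frac{\sqrt{2} \operatorname{atan}{\left(\frac{\sqrt{2} x}{2} \right)}}{2} + C.
The condition gives C = \frac{1}{2} - \log{\left(2 \right)} - (- \log{\left(2 \right)}) = \frac{1}{2}.
So G(x) = \frac{x}{2} - \log{\left(x^{2} + 2 \right)} - \frac{\sqrt{2} \operatorname{atan}{\left(\frac{\sqrt{2} x}{2} \right)}}{2} + \frac{1}{2}.
Check: d/dx[\frac{x}{2} - \log{\left(x^{2} + 2 \right)} - \frac{\sqrt{2} \operatorname{atan}{\left(\frac{\sqrt{2} x}{2} \right)}}{2} + \frac{1}{2}] = \frac{x^{2} - 4 x}{2 x^{2} + 4}, which equals G'(x).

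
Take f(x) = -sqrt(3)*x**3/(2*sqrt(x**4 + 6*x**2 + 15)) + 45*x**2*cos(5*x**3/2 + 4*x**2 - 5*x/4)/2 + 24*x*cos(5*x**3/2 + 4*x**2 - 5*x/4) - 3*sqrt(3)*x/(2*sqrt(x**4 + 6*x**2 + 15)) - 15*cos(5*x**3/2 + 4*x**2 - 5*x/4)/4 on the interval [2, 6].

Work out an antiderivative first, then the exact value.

Integrate term by term and add the pieces.
F(x) = -3*sqrt(x**4/3 + 2*x**2 + 5)/4 + 3*sin(5*x**3/2 + 4*x**2 - 5*x/4) is an antiderivative of f.
Check: d/dx[-3*sqrt(x**4/3 + 2*x**2 + 5)/4 + 3*sin(5*x**3/2 + 4*x**2 - 5*x/4)] = (-2*sqrt(3)*x**3 + 90*x**2*sqrt(x**4 + 6*x**2 + 15)*cos(5*x**3/2 + 4*x**2 - 5*x/4) + 96*x*sqrt(x**4 + 6*x**2 + 15)*cos(5*x**3/2 + 4*x**2 - 5*x/4) - 6*sqrt(3)*x - 15*sqrt(x**4 + 6*x**2 + 15)*cos(5*x**3/2 + 4*x**2 - 5*x/4))/(4*sqrt(x**4 + 6*x**2 + 15)), which equals f(x).
F(6) = -3*sqrt(509)/4 + 3*sin(1353/2); F(2) = -sqrt(165)/4 + 3*sin(67/2).
Integral = F(6) - F(2) = -3*sqrt(509)/4 + 3*sin(1353/2) - 3*sin(67/2) + sqrt(165)/4.

Antiderivative: F(x) = -3*sqrt(x**4/3 + 2*x**2 + 5)/4 + 3*sin(5*x**3/2 + 4*x**2 - 5*x/4); value = -3*sqrt(509)/4 + 3*sin(1353/2) - 3*sin(67/2) + sqrt(165)/4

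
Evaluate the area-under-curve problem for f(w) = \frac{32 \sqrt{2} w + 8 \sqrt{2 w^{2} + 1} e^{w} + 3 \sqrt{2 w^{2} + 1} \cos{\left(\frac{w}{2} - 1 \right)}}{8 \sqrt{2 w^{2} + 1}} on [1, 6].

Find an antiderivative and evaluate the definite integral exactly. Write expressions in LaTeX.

Antiderivative: F(w) = 4 \sqrt{w^{2} + \frac{1}{2}} + e^{w} + \frac{3 \sin{\left(\frac{w}{2} - 1 \right)}}{4}; value = - 2 \sqrt{6} - e + \frac{3 \sin{\left(\frac{1}{2} \right)}}{4} + \frac{3 \sin{\left(2 \right)}}{4} + 2 \sqrt{146} + e^{6}

Since d/dw undoes antidifferentiation here, F'(w) = f(w) is required of F(w).
F(w) = 4 \sqrt{w^{2} + \frac{1}{2}} + e^{w} + \frac{3 \sin{\left(\frac{w}{2} - 1 \right)}}{4} is an antiderivative of f.
Check: d/dw[4 \sqrt{w^{2} + \frac{1}{2}} + e^{w} + \frac{3 \sin{\left(\frac{w}{2} - 1 \right)}}{4}] = \frac{32 \sqrt{2} w + 8 \sqrt{2 w^{2} + 1} e^{w} + 3 \sqrt{2 w^{2} + 1} \cos{\left(\frac{w}{2} - 1 \right)}}{8 \sqrt{2 w^{2} + 1}} = f(w).
F(6) = \frac{3 \sin{\left(2 \right)}}{4} + 2 \sqrt{146} + e^{6}; F(1) = - \frac{3 \sin{\left(\frac{1}{2} \right)}}{4} + e + 2 \sqrt{6}.
Integral = F(6) - F(1) = - 2 \sqrt{6} - e + \frac{3 \sin{\left(\frac{1}{2} \right)}}{4} + \frac{3 \sin{\left(2 \right)}}{4} + 2 \sqrt{146} + e^{6}.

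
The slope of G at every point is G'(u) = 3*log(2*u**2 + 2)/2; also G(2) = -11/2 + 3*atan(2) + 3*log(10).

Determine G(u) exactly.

For G(u) to be correct, d/du[G] must agree with the stated G'(u) identically.
A general antiderivative is 3*u*log(2*u**2 + 2)/2 - 3*u + 3*atan(u) + C.
The condition gives C = -11/2 + 3*atan(2) + 3*log(10) - (-6 + 3*atan(2) + 3*log(10)) = 1/2.
So G(u) = 3*u*log(2*u**2 + 2)/2 - 3*u + 3*atan(u) + 1/2.
Check: d/du[3*u*log(2*u**2 + 2)/2 - 3*u + 3*atan(u) + 1/2] = 3*log(u**2 + 1)/2 + 3*log(2)/2, which equals G'(u).

G(u) = 3*u*log(2*u**2 + 2)/2 - 3*u + 3*atan(u) + 1/2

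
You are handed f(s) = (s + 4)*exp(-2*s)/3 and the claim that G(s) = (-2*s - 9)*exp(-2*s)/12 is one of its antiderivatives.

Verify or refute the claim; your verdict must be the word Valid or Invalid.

d/ds[G] = (s + 4)*exp(-2*s)/3
This equals f(s) exactly, so the claim holds.

Valid. The derivative of G reproduces f.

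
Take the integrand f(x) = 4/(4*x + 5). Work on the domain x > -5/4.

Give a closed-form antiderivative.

An antiderivative is F(x) = log(2*x + 5/2).

A candidate is checked by its d/dx: the result must match f(x).
Check: d/dx[log(2*x + 5/2)] = 4/(4*x + 5) = f(x).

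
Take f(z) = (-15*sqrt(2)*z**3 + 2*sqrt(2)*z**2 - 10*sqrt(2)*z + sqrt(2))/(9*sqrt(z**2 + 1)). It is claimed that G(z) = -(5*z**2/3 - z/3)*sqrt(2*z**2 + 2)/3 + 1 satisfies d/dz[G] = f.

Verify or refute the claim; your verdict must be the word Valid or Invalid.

d/dz[G] = (-15*sqrt(2)*z**3 + 2*sqrt(2)*z**2 - 10*sqrt(2)*z + sqrt(2))/(9*sqrt(z**2 + 1))
This equals f(z) exactly, so the claim holds.

Valid - differentiating G returns exactly f.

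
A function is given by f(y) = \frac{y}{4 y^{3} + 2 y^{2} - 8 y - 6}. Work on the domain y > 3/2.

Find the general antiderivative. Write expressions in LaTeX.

The denominator factors as 2 \left(y + 1\right)^{2} \left(2 y - 3\right); partial fractions split f into directly integrable pieces: \frac{3}{25 \left(2 y - 3\right)} - \frac{3}{50 \left(y + 1\right)} + \frac{1}{10 \left(y + 1\right)^{2}}.
Check: d/dy[\frac{3 \log{\left(y - \frac{3}{2} \right)}}{50} - \frac{3 \log{\left(y + 1 \right)}}{50} - \frac{1}{10 y + 10}] = \frac{y}{4 y^{3} + 2 y^{2} - 8 y - 6} = f(y).

F(y) = \frac{3 \log{\left(y - \frac{3}{2} \right)}}{50} - \frac{3 \log{\left(y + 1 \right)}}{50} - \frac{1}{10 y + 10} + C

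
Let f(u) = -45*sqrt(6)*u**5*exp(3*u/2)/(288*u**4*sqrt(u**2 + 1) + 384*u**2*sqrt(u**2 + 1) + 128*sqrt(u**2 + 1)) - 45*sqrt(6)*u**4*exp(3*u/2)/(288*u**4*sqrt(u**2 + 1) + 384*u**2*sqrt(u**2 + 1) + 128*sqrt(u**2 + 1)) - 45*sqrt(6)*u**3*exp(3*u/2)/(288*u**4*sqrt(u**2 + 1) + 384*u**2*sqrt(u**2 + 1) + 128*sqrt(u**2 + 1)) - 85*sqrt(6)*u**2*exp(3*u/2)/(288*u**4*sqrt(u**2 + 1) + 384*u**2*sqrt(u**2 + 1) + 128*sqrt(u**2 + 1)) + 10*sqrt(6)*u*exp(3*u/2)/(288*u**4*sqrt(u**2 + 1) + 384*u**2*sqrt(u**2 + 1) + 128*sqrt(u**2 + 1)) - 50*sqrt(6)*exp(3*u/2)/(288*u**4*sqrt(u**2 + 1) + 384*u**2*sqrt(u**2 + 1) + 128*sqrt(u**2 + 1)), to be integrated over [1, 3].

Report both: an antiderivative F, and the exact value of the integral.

Antiderivative: F(u) = -5*sqrt(6)*(u + 1)*sqrt(u**2 + 1)*exp(3*u/2)/(16*(3*u**2 + 2)); value = -5*sqrt(15)*exp(9/2)/58 + sqrt(3)*exp(3/2)/4

Integrate term by term and add the pieces.
F(u) = -5*sqrt(6)*(u + 1)*sqrt(u**2 + 1)*exp(3*u/2)/(16*(3*u**2 + 2)) is an antiderivative of f.
Check: d/du[-5*sqrt(6)*(u + 1)*sqrt(u**2 + 1)*exp(3*u/2)/(16*(3*u**2 + 2))] = (-45*sqrt(6)*u**5*exp(3*u/2) - 45*sqrt(6)*u**4*exp(3*u/2) - 45*sqrt(6)*u**3*exp(3*u/2) - 85*sqrt(6)*u**2*exp(3*u/2) + 10*sqrt(6)*u*exp(3*u/2) - 50*sqrt(6)*exp(3*u/2))/(288*u**4*sqrt(u**2 + 1) + 384*u**2*sqrt(u**2 + 1) + 128*sqrt(u**2 + 1)), which equals f(u).
F(3) = -5*sqrt(15)*exp(9/2)/58; F(1) = -sqrt(3)*exp(3/2)/4.
Integral = F(3) - F(1) = -5*sqrt(15)*exp(9/2)/58 + sqrt(3)*exp(3/2)/4.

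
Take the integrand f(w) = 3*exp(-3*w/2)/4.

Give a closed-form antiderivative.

Since d/dw undoes antidifferentiation here, F'(w) = f(w) is required of F(w).
Check: d/dw[-exp(-3*w/2)/2] = 3*exp(-3*w/2)/4 = f(w).

An antiderivative is F(w) = -exp(-3*w/2)/2.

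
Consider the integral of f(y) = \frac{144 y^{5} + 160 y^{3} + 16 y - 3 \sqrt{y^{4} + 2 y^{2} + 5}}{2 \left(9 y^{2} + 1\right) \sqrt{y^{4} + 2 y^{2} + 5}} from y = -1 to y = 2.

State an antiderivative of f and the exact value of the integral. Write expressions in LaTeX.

Any candidate F(y) must reproduce f(y) exactly when differentiated.
F(y) = \frac{8 \sqrt{y^{4} + 2 y^{2} + 5} - \operatorname{atan}{\left(3 y \right)}}{2} is an antiderivative of f.
Check: d/dy[\frac{8 \sqrt{y^{4} + 2 y^{2} + 5} - \operatorname{atan}{\left(3 y \right)}}{2}] = \frac{144 y^{5} + 160 y^{3} + 16 y - 3 \sqrt{y^{4} + 2 y^{2} + 5}}{18 y^{2} \sqrt{y^{4} + 2 y^{2} + 5} + 2 \sqrt{y^{4} + 2 y^{2} + 5}}, which equals f(y).
F(2) = - \frac{\operatorname{atan}{\left(6 \right)}}{2} + 4 \sqrt{29}; F(-1) = \frac{\operatorname{atan}{\left(3 \right)}}{2} + 8 \sqrt{2}.
Integral = F(2) - F(-1) = - 8 \sqrt{2} - \frac{\operatorname{atan}{\left(6 \right)}}{2} - \frac{\operatorname{atan}{\left(3 \right)}}{2} + 4 \sqrt{29}.

Antiderivative: F(y) = \frac{8 \sqrt{y^{4} + 2 y^{2} + 5} - \operatorname{atan}{\left(3 y \right)}}{2}; value = - 8 \sqrt{2} - \frac{\operatorname{atan}{\left(6 \right)}}{2} - \frac{\operatorname{atan}{\left(3 \right)}}{2} + 4 \sqrt{29}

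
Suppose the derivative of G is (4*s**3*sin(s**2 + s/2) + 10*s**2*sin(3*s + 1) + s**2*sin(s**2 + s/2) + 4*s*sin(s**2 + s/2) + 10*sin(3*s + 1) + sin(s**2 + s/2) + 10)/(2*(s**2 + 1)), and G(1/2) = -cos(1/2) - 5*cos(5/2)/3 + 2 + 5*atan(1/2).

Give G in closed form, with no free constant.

G(s) = -5*cos(3*s + 1)/3 - cos(s**2 + s/2) + 5*atan(s) + 2

A candidate passes only if d/ds[G] lands on the given G'(s) exactly.
A general antiderivative is -5*cos(3*s + 1)/3 - cos(s**2 + s/2) + 5*atan(s) + C.
The condition gives C = -cos(1/2) - 5*cos(5/2)/3 + 2 + 5*atan(1/2) - (-cos(1/2) - 5*cos(5/2)/3 + 5*atan(1/2)) = 2.
So G(s) = -5*cos(3*s + 1)/3 - cos(s**2 + s/2) + 5*atan(s) + 2.
Check: d/ds[-5*cos(3*s + 1)/3 - cos(s**2 + s/2) + 5*atan(s) + 2] = (4*s**3*sin(s**2 + s/2) + 10*s**2*sin(3*s + 1) + s**2*sin(s**2 + s/2) + 4*s*sin(s**2 + s/2) + 10*sin(3*s + 1) + sin(s**2 + s/2) + 10)/(2*s**2 + 2), which equals G'(s).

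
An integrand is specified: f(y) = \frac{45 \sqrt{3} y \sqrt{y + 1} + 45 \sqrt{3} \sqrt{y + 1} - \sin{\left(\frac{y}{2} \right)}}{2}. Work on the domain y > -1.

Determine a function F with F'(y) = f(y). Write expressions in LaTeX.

An antiderivative is F(y) = 9 \sqrt{3} y^{2} \sqrt{y + 1} + 18 \sqrt{3} y \sqrt{y + 1} + 9 \sqrt{3} \sqrt{y + 1} + \cos{\left(\frac{y}{2} \right)}.

A candidate is checked by its d/dy: the result must match f(y).
Check: d/dy[9 \sqrt{3} y^{2} \sqrt{y + 1} + 18 \sqrt{3} y \sqrt{y + 1} + 9 \sqrt{3} \sqrt{y + 1} + \cos{\left(\frac{y}{2} \right)}] = \frac{45 \sqrt{3} y^{2} + 90 \sqrt{3} y - \sqrt{y + 1} \sin{\left(\frac{y}{2} \right)} + 45 \sqrt{3}}{2 \sqrt{y + 1}}, which equals f(y).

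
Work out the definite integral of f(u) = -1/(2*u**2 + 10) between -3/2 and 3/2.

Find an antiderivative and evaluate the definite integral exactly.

Antiderivative: F(u) = -sqrt(5)*atan(sqrt(5)*u/5)/10; value = -sqrt(5)*atan(3*sqrt(5)/10)/5

A candidate is checked by its d/du: the result must match f(u).
F(u) = -sqrt(5)*atan(sqrt(5)*u/5)/10 is an antiderivative of f.
Check: d/du[-sqrt(5)*atan(sqrt(5)*u/5)/10] = -1/(2*u**2 + 10) = f(u).
F(3/2) = -sqrt(5)*atan(3*sqrt(5)/10)/10; F(-3/2) = sqrt(5)*atan(3*sqrt(5)/10)/10.
Integral = F(3/2) - F(-3/2) = -sqrt(5)*atan(3*sqrt(5)/10)/5.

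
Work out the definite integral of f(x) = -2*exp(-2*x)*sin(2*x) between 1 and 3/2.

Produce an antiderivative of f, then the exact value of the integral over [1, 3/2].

Check any antiderivative F(x) by computing F'(x) and comparing it with f(x).
F(x) = exp(-2*x)*sin(2*x)/2 + exp(-2*x)*cos(2*x)/2 is an antiderivative of f.
Check: d/dx[exp(-2*x)*sin(2*x)/2 + exp(-2*x)*cos(2*x)/2] = -2*exp(-2*x)*sin(2*x) = f(x).
F(3/2) = exp(-3)*cos(3)/2 + exp(-3)*sin(3)/2; F(1) = exp(-2)*cos(2)/2 + exp(-2)*sin(2)/2.
Integral = F(3/2) - F(1) = -exp(-2)*sin(2)/2 + exp(-3)*cos(3)/2 + exp(-3)*sin(3)/2 - exp(-2)*cos(2)/2.

Antiderivative: F(x) = exp(-2*x)*sin(2*x)/2 + exp(-2*x)*cos(2*x)/2; value = -exp(-2)*sin(2)/2 + exp(-3)*cos(3)/2 + exp(-3)*sin(3)/2 - exp(-2)*cos(2)/2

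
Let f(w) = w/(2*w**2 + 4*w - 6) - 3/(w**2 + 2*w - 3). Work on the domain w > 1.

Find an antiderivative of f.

An antiderivative is F(w) = -5*log(w - 1)/8 + 9*log(w + 3)/8.

Factor the denominator (2*(w - 1)*(w + 3)) and decompose: f = 9/(8*(w + 3)) - 5/(8*(w - 1)); each piece integrates to a log, atan, or power term.
Check: d/dw[-5*log(w - 1)/8 + 9*log(w + 3)/8] = (w - 6)/(2*w**2 + 4*w - 6), which equals f(w).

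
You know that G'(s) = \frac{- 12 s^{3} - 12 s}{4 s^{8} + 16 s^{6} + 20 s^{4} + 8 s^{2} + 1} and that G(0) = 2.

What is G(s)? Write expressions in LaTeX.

G'(s) matches the chain-rule pattern g'(h)*h' with inner function h(s) = s^{4} + 2 s^{2} + \frac{1}{2}; substituting u = h(s) collapses the integral.
A general antiderivative is \frac{3}{4 \left(s^{4} + 2 s^{2} + \frac{1}{2}\right)} + C.
The condition gives C = 2 - (\frac{3}{2}) = \frac{1}{2}.
So G(s) = \frac{1}{2} + \frac{3}{4 s^{4} + 8 s^{2} + 2}.
Check: d/ds[\frac{1}{2} + \frac{3}{4 s^{4} + 8 s^{2} + 2}] = \frac{- 12 s^{3} - 12 s}{4 s^{8} + 16 s^{6} + 20 s^{4} + 8 s^{2} + 1} = G'(s).

G(s) = \frac{1}{2} + \frac{3}{4 s^{4} + 8 s^{2} + 2}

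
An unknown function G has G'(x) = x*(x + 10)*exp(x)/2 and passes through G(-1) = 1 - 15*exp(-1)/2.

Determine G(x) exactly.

Recognize the product-rule pattern: G'(x) = u'v + uv' with u = x**2/2 + 4*x - 4, v = exp(x), so integration by parts undoes it.
A general antiderivative is (x**2 + 8*x - 8)*exp(x)/2 + C.
The condition gives C = 1 - 15*exp(-1)/2 - (-15*exp(-1)/2) = 1.
So G(x) = (x**2*exp(x) + 8*x*exp(x) - 8*exp(x) + 2)/2.
Check: d/dx[(x**2*exp(x) + 8*x*exp(x) - 8*exp(x) + 2)/2] = x**2*exp(x)/2 + 5*x*exp(x), which equals G'(x).

G(x) = (x**2*exp(x) + 8*x*exp(x) - 8*exp(x) + 2)/2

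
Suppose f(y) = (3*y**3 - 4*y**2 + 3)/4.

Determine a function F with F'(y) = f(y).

An antiderivative is F(y) = 3*y**4/16 - y**3/3 + 3*y/4.

Whatever form F(y) takes, F'(y) = f(y) is non-negotiable.
Check: d/dy[3*y**4/16 - y**3/3 + 3*y/4] = 3*y**3/4 - y**2 + 3/4, which equals f(y).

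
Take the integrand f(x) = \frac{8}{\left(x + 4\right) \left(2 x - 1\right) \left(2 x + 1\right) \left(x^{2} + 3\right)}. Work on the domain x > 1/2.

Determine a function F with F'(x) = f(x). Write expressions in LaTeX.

An antiderivative is F(x) = - \frac{4 \left(- 532 \log{\left(x - \frac{1}{2} \right)} + 684 \log{\left(x + \frac{1}{2} \right)} - 26 \log{\left(x + 4 \right)} - 63 \log{\left(x^{2} + 3 \right)} + 168 \sqrt{3} \operatorname{atan}{\left(\frac{\sqrt{3} x}{3} \right)}\right)}{15561}.

The denominator factors as \left(x + 4\right) \left(2 x - 1\right) \left(2 x + 1\right) \left(x^{2} + 3\right); partial fractions split f into directly integrable pieces: \frac{8 \left(x - 4\right)}{247 \left(x^{2} + 3\right)} - \frac{32}{91 \left(2 x + 1\right)} + \frac{32}{117 \left(2 x - 1\right)} + \frac{8}{1197 \left(x + 4\right)}.
Check: d/dx[- \frac{4 \left(- 532 \log{\left(x - \frac{1}{2} \right)} + 684 \log{\left(x + \frac{1}{2} \right)} - 26 \log{\left(x + 4 \right)} - 63 \log{\left(x^{2} + 3 \right)} + 168 \sqrt{3} \operatorname{atan}{\left(\frac{\sqrt{3} x}{3} \right)}\right)}{15561}] = \frac{8}{4 x^{5} + 16 x^{4} + 11 x^{3} + 44 x^{2} - 3 x - 12}, which equals f(x).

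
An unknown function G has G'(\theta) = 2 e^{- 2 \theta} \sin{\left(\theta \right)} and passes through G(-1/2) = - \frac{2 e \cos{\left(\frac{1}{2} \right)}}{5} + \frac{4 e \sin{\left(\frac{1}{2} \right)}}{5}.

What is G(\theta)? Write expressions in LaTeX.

Check a candidate G(\theta) by differentiating: d/d\theta[G] must match the given G'(\theta).
A general antiderivative is - \frac{4 e^{- 2 \theta} \sin{\left(\theta \right)}}{5} - \frac{2 e^{- 2 \theta} \cos{\left(\theta \right)}}{5} + C.
The condition gives C = - \frac{2 e \cos{\left(\frac{1}{2} \right)}}{5} + \frac{4 e \sin{\left(\frac{1}{2} \right)}}{5} - (- \frac{2 e \cos{\left(\frac{1}{2} \right)}}{5} + \frac{4 e \sin{\left(\frac{1}{2} \right)}}{5}) = 0.
So G(\theta) = - \frac{4 e^{- 2 \theta} \sin{\left(\theta \right)}}{5} - \frac{2 e^{- 2 \theta} \cos{\left(\theta \right)}}{5}.
Check: d/d\theta[- \frac{4 e^{- 2 \theta} \sin{\left(\theta \right)}}{5} - \frac{2 e^{- 2 \theta} \cos{\left(\theta \right)}}{5}] = 2 e^{- 2 \theta} \sin{\left(\theta \right)} = G'(\theta).

G(\theta) = - \frac{4 e^{- 2 \theta} \sin{\left(\theta \right)}}{5} - \frac{2 e^{- 2 \theta} \cos{\left(\theta \right)}}{5}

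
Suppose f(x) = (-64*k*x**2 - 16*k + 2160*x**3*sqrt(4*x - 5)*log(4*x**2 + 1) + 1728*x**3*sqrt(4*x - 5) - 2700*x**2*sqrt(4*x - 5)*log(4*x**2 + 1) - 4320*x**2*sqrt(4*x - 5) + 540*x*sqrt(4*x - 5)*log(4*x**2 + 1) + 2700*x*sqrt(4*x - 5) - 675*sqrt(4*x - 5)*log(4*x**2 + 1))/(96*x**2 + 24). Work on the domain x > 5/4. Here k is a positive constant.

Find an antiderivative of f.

An antiderivative F(x) passes only if d/dx[F] lands on f(x) exactly.
Check: d/dx[(-32*k*x + 432*x**2*sqrt(4*x - 5)*log(4*x**2 + 1) - 1080*x*sqrt(4*x - 5)*log(4*x**2 + 1) + 675*sqrt(4*x - 5)*log(4*x**2 + 1))/48] = (-64*k*x**2*sqrt(4*x - 5) - 16*k*sqrt(4*x - 5) + 8640*x**4*log(4*x**2 + 1) + 6912*x**4 - 21600*x**3*log(4*x**2 + 1) - 25920*x**3 + 15660*x**2*log(4*x**2 + 1) + 32400*x**2 - 5400*x*log(4*x**2 + 1) - 13500*x + 3375*log(4*x**2 + 1))/(96*x**2*sqrt(4*x - 5) + 24*sqrt(4*x - 5)), which equals f(x).

An antiderivative is F(x) = (-32*k*x + 432*x**2*sqrt(4*x - 5)*log(4*x**2 + 1) - 1080*x*sqrt(4*x - 5)*log(4*x**2 + 1) + 675*sqrt(4*x - 5)*log(4*x**2 + 1))/48.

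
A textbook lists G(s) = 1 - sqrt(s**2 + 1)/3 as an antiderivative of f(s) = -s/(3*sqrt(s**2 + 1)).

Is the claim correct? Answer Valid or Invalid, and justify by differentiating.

Valid - differentiating G returns exactly f.

d/ds[G] = -s/(3*sqrt(s**2 + 1))
This equals f(s) exactly, so the claim holds.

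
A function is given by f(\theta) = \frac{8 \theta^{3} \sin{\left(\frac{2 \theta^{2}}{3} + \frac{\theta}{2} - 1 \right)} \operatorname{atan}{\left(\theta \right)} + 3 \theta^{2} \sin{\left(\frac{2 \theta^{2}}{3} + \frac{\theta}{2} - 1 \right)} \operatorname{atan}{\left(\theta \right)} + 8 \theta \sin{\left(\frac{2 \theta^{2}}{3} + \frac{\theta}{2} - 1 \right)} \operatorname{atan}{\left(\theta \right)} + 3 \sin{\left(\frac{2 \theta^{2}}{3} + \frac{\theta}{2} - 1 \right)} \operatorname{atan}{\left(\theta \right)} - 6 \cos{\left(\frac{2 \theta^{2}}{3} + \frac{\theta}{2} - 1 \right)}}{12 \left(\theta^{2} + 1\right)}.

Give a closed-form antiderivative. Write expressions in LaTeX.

f has the shape u'v + uv' for u = - \frac{\operatorname{atan}{\left(\theta \right)}}{2} and v = \cos{\left(\frac{2 \theta^{2}}{3} + \frac{\theta}{2} - 1 \right)} — it is the derivative of the product u*v.
Check: d/d\theta[- \frac{\cos{\left(\frac{2 \theta^{2}}{3} + \frac{\theta}{2} - 1 \right)} \operatorname{atan}{\left(\theta \right)}}{2}] = \frac{8 \theta^{3} \sin{\left(\frac{2 \theta^{2}}{3} + \frac{\theta}{2} - 1 \right)} \operatorname{atan}{\left(\theta \right)} + 3 \theta^{2} \sin{\left(\frac{2 \theta^{2}}{3} + \frac{\theta}{2} - 1 \right)} \operatorname{atan}{\left(\theta \right)} + 8 \theta \sin{\left(\frac{2 \theta^{2}}{3} + \frac{\theta}{2} - 1 \right)} \operatorname{atan}{\left(\theta \right)} + 3 \sin{\left(\frac{2 \theta^{2}}{3} + \frac{\theta}{2} - 1 \right)} \operatorname{atan}{\left(\theta \right)} - 6 \cos{\left(\frac{2 \theta^{2}}{3} + \frac{\theta}{2} - 1 \right)}}{12 \theta^{2} + 12}, which equals f(\theta).

An antiderivative is F(\theta) = - \frac{\cos{\left(\frac{2 \theta^{2}}{3} + \frac{\theta}{2} - 1 \right)} \operatorname{atan}{\left(\theta \right)}}{2}.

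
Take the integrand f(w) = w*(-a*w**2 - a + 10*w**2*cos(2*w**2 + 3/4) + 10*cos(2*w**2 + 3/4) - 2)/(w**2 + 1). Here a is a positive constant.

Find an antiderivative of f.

An antiderivative is F(w) = (-a*w**2 - 2*log(2*w**2 + 2) + 5*sin(2*w**2 + 3/4))/2.

Since d/dw undoes antidifferentiation here, F'(w) = f(w) is required of F(w).
Check: d/dw[(-a*w**2 - 2*log(2*w**2 + 2) + 5*sin(2*w**2 + 3/4))/2] = (-a*w**3 - a*w + 10*w**3*cos(2*w**2 + 3/4) + 10*w*cos(2*w**2 + 3/4) - 2*w)/(w**2 + 1), which equals f(w).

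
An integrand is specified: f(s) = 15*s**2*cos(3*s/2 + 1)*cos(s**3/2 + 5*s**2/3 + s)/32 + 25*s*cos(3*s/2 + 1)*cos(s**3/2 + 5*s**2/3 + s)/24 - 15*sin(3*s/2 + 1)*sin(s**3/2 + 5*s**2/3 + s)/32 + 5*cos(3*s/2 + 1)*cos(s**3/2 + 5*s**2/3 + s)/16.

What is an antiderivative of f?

An antiderivative is F(s) = 5*sin(s**3/2 + 5*s**2/3 + s)*cos(3*s/2 + 1)/16.

f has the shape u'v + uv' for u = 5*cos(3*s/2 + 1)/16 and v = sin(s**3/2 + 5*s**2/3 + s) — it is the derivative of the product u*v.
Check: d/ds[5*sin(s**3/2 + 5*s**2/3 + s)*cos(3*s/2 + 1)/16] = 15*s**2*cos(3*s/2 + 1)*cos(s**3/2 + 5*s**2/3 + s)/32 + 25*s*cos(3*s/2 + 1)*cos(s**3/2 + 5*s**2/3 + s)/24 - 15*sin(3*s/2 + 1)*sin(s**3/2 + 5*s**2/3 + s)/32 + 5*cos(3*s/2 + 1)*cos(s**3/2 + 5*s**2/3 + s)/16 = f(s).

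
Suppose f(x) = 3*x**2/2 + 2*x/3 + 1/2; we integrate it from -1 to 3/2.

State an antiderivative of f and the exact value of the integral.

Integrate term by term and add the pieces.
F(x) = x**3/2 + x**2/3 + x/2 is an antiderivative of f.
Check: d/dx[x**3/2 + x**2/3 + x/2] = 3*x**2/2 + 2*x/3 + 1/2 = f(x).
F(3/2) = 51/16; F(-1) = -2/3.
Integral = F(3/2) - F(-1) = 185/48.

Antiderivative: F(x) = x**3/2 + x**2/3 + x/2; value = 185/48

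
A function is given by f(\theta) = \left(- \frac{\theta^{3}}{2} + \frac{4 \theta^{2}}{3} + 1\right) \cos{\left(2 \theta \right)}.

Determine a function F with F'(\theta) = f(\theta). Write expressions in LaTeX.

An antiderivative is F(\theta) = \frac{- 12 \theta^{3} \sin{\left(2 \theta \right)} + 32 \theta^{2} \sin{\left(2 \theta \right)} - 18 \theta^{2} \cos{\left(2 \theta \right)} + 18 \theta \sin{\left(2 \theta \right)} + 32 \theta \cos{\left(2 \theta \right)} + 8 \sin{\left(2 \theta \right)} + 9 \cos{\left(2 \theta \right)}}{48}.

A candidate is checked by its d/d\theta: the result must match f(\theta).
Check: d/d\theta[\frac{- 12 \theta^{3} \sin{\left(2 \theta \right)} + 32 \theta^{2} \sin{\left(2 \theta \right)} - 18 \theta^{2} \cos{\left(2 \theta \right)} + 18 \theta \sin{\left(2 \theta \right)} + 32 \theta \cos{\left(2 \theta \right)} + 8 \sin{\left(2 \theta \right)} + 9 \cos{\left(2 \theta \right)}}{48}] = - \frac{\theta^{3} \cos{\left(2 \theta \right)}}{2} + \frac{4 \theta^{2} \cos{\left(2 \theta \right)}}{3} + \cos{\left(2 \theta \right)}, which equals f(\theta).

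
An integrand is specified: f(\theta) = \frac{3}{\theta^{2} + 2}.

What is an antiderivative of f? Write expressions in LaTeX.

A candidate is checked by its d/d\theta: the result must match f(\theta).
Check: d/d\theta[\frac{3 \sqrt{2} \operatorname{atan}{\left(\frac{\sqrt{2} \theta}{2} \right)}}{2}] = \frac{3}{\theta^{2} + 2} = f(\theta).

An antiderivative is F(\theta) = \frac{3 \sqrt{2} \operatorname{atan}{\left(\frac{\sqrt{2} \theta}{2} \right)}}{2}.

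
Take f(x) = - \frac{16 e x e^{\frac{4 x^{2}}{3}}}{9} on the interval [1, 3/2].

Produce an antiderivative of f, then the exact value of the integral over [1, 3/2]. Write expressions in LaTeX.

Antiderivative: F(x) = - \frac{2 e e^{\frac{4 x^{2}}{3}}}{3}; value = - \frac{2 e^{4}}{3} + \frac{2 e^{\frac{7}{3}}}{3}

f matches the chain-rule pattern g'(h)*h' with inner function h(x) = \frac{4 x^{2}}{3} + 1; substituting u = h(x) collapses the integral.
F(x) = - \frac{2 e e^{\frac{4 x^{2}}{3}}}{3} is an antiderivative of f.
Check: d/dx[- \frac{2 e e^{\frac{4 x^{2}}{3}}}{3}] = - \frac{16 e x e^{\frac{4 x^{2}}{3}}}{9} = f(x).
F(3/2) = - \frac{2 e^{4}}{3}; F(1) = - \frac{2 e^{\frac{7}{3}}}{3}.
Integral = F(3/2) - F(1) = - \frac{2 e^{4}}{3} + \frac{2 e^{\frac{7}{3}}}{3}.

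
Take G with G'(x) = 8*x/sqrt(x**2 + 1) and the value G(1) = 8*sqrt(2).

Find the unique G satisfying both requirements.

G'(x) matches the chain-rule pattern g'(h)*h' with inner function h(x) = 4*x**2 + 4; substituting u = h(x) collapses the integral.
A general antiderivative is 4*sqrt(4*x**2 + 4) + C.
The condition gives C = 8*sqrt(2) - (8*sqrt(2)) = 0.
So G(x) = 4*sqrt(4*x**2 + 4).
Check: d/dx[4*sqrt(4*x**2 + 4)] = 8*x/sqrt(x**2 + 1) = G'(x).

G(x) = 4*sqrt(4*x**2 + 4)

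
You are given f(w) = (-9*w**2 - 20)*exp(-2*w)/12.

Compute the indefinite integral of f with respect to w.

Recognize the product-rule pattern: f = u'v + uv' with u = 3*w**2/8 + 3*w/8 + 49/48, v = exp(-2*w), so integration by parts undoes it.
Check: d/dw[(18*w**2 + 18*w + 49)*exp(-2*w)/48] = (-9*w**2 - 20)*exp(-2*w)/12 = f(w).

F(w) = (18*w**2 + 18*w + 49)*exp(-2*w)/48 + C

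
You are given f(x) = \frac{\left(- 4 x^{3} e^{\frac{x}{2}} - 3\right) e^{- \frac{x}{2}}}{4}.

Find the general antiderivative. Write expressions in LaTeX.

A first test for any F(x): its x-derivative must equal f(x) identically.
Check: d/dx[- \frac{x^{4}}{4} + \frac{3 e^{- \frac{x}{2}}}{2}] = \frac{\left(- 4 x^{3} e^{\frac{x}{2}} - 3\right) e^{- \frac{x}{2}}}{4} = f(x).

F(x) = - \frac{x^{4}}{4} + \frac{3 e^{- \frac{x}{2}}}{2} + C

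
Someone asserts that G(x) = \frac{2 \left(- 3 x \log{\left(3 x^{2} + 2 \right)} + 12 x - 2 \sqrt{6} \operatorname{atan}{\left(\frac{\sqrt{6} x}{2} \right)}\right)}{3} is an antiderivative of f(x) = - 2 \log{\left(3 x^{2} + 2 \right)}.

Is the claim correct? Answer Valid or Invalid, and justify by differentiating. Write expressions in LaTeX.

d/dx[G] = 4 - 2 \log{\left(3 x^{2} + 2 \right)}
d/dx[G] - f(x) = 4 != 0.

Invalid: d/dx[G] - f = 4, which is not 0.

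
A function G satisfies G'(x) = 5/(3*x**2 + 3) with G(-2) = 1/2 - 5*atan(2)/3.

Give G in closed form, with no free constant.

Whatever form G(x) takes, its d/dx must return the stated G'(x).
A general antiderivative is 5*atan(x)/3 + C.
The condition gives C = 1/2 - 5*atan(2)/3 - (-5*atan(2)/3) = 1/2.
So G(x) = 5*atan(x)/3 + 1/2.
Check: d/dx[5*atan(x)/3 + 1/2] = 5/(3*x**2 + 3) = G'(x).

G(x) = 5*atan(x)/3 + 1/2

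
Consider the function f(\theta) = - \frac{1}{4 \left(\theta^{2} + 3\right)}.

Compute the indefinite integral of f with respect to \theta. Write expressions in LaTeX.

F(\theta) = - \frac{\sqrt{3} \operatorname{atan}{\left(\frac{\sqrt{3} \theta}{3} \right)}}{12} + C

A first test for any F(\theta): its \theta-derivative must equal f(\theta) identically.
Check: d/d\theta[- \frac{\sqrt{3} \operatorname{atan}{\left(\frac{\sqrt{3} \theta}{3} \right)}}{12}] = - \frac{1}{4 \theta^{2} + 12}, which equals f(\theta).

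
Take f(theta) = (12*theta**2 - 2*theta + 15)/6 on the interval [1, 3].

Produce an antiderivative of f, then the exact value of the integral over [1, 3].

Antiderivative: F(theta) = 2*theta**3/3 - theta**2/6 + 5*theta/2; value = 21

For F(theta) to be correct the identity F'(theta) - f(theta) = 0 must hold.
F(theta) = 2*theta**3/3 - theta**2/6 + 5*theta/2 is an antiderivative of f.
Check: d/dtheta[2*theta**3/3 - theta**2/6 + 5*theta/2] = 2*theta**2 - theta/3 + 5/2, which equals f(theta).
F(3) = 24; F(1) = 3.
Integral = F(3) - F(1) = 21.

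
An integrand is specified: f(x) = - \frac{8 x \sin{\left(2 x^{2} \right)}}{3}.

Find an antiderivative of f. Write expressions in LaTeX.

An antiderivative is F(x) = \frac{2 \cos{\left(2 x^{2} \right)}}{3}.

f matches the chain-rule pattern g'(h)*h' with inner function h(x) = 2 x^{2}; substituting u = h(x) collapses the integral.
Check: d/dx[\frac{2 \cos{\left(2 x^{2} \right)}}{3}] = - \frac{8 x \sin{\left(2 x^{2} \right)}}{3} = f(x).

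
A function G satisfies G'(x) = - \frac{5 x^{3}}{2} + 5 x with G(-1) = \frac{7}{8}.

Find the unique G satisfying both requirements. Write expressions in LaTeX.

The integrand splits into summands that can be handled one at a time.
A general antiderivative is - \frac{5 x^{4}}{8} + \frac{5 x^{2}}{2} + C.
The condition gives C = \frac{7}{8} - (\frac{15}{8}) = -1.
So G(x) = - \frac{5 x^{4} - 20 x^{2} + 8}{8}.
Check: d/dx[- \frac{5 x^{4} - 20 x^{2} + 8}{8}] = - \frac{5 x^{3}}{2} + 5 x = G'(x).

G(x) = - \frac{5 x^{4} - 20 x^{2} + 8}{8}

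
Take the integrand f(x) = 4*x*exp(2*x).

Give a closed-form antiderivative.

Recognize the product-rule pattern: f = u'v + uv' with u = 2*x - 1, v = exp(2*x), so integration by parts undoes it.
Check: d/dx[2*x*exp(2*x) - exp(2*x)] = 4*x*exp(2*x) = f(x).

An antiderivative is F(x) = 2*x*exp(2*x) - exp(2*x).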